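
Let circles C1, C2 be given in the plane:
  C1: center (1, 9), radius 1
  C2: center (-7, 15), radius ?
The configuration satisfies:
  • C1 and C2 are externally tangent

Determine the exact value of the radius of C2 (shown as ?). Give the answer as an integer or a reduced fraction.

1. [ext C1·C2]  r_C2² + 2r_C2 − 99 = 0  ⇒  r_C2 = 9 (r>0 drops 1)

9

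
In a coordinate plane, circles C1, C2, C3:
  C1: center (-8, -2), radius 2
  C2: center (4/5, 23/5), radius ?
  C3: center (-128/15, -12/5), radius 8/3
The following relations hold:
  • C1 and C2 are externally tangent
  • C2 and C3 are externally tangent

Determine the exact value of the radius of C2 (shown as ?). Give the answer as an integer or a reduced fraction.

1. [ext C1·C2]  r_C2² + 4r_C2 − 117 = 0  ⇒  r_C2 = 9 (r>0 drops 1)
2. [ext C2·C3]  r_C2² + (16/3)r_C2 − 129 = 0  ⇒  r_C2 = 9 (r>0 drops 1)

9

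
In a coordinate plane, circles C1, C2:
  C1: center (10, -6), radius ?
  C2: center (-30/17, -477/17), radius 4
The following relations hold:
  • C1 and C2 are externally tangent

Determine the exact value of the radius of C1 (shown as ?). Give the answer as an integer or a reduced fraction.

21

1. [ext C1·C2]  r_C1² + 8r_C1 − 609 = 0  ⇒  r_C1 = 21 (r>0 drops 1)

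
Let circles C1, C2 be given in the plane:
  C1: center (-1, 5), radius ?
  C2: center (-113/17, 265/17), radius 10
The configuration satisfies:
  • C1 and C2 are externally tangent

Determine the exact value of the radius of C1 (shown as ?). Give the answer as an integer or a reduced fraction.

2

1. [ext C1·C2]  r_C1² + 20r_C1 − 44 = 0  ⇒  r_C1 = 2 (r>0 drops 1)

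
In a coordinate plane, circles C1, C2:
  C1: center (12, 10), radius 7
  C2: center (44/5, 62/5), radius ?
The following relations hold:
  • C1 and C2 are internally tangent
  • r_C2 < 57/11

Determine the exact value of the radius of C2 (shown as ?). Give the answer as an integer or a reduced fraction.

1. [int C1,C2]  r_C2² − 14r_C2 + 33 = 0  ⇒  r_C2 = 3 or 11
2. given r_C2 < 57/11: keep 3

3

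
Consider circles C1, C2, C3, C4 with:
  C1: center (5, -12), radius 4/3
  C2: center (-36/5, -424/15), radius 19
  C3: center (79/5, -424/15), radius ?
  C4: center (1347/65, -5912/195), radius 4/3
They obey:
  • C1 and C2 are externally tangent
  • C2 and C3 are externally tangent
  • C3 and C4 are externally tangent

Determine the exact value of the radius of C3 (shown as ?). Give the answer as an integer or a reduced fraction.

1. [ext C2·C3]  r_C3² + 38r_C3 − 168 = 0  ⇒  r_C3 = 4 (r>0 drops 1)
2. [ext C3·C4]  r_C3² + (8/3)r_C3 − 80/3 = 0  ⇒  r_C3 = 4 (r>0 drops 1)

4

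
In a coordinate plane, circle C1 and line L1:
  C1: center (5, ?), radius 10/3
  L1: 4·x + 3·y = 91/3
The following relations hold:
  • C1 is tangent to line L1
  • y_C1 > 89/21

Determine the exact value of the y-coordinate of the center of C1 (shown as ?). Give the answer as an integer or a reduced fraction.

9

1. [C1‖L1]  y_C1² − (62/9)y_C1 − 19 = 0  ⇒  y_C1 = -19/9 or 9
2. given y_C1 > 89/21: keep 9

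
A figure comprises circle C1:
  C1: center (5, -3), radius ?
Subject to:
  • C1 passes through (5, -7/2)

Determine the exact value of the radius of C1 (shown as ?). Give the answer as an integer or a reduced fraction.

1. [C1∋P]  r_C1² − 1/4 = 0  ⇒  r_C1 = 1/2 (r>0 drops 1)

1/2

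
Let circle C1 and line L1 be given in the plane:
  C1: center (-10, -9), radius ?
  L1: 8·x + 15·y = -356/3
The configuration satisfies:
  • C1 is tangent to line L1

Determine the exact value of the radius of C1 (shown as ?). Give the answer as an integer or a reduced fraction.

17/3

1. [C1‖L1]  r_C1² − 289/9 = 0  ⇒  r_C1 = 17/3 (r>0 drops 1)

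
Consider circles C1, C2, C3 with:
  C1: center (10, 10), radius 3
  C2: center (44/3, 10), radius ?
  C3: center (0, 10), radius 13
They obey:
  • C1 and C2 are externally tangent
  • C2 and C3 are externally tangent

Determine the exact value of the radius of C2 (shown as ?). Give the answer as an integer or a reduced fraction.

5/3

1. [ext C1·C2]  r_C2² + 6r_C2 − 115/9 = 0  ⇒  r_C2 = 5/3 (r>0 drops 1)
2. [ext C2·C3]  r_C2² + 26r_C2 − 415/9 = 0  ⇒  r_C2 = 5/3 (r>0 drops 1)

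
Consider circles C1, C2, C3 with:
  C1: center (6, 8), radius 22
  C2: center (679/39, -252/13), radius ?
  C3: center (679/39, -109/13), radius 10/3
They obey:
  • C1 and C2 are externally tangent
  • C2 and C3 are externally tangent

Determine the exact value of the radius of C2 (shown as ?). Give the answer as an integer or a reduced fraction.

1. [ext C1·C2]  r_C2² + 44r_C2 − 3565/9 = 0  ⇒  r_C2 = 23/3 (r>0 drops 1)
2. [ext C2·C3]  r_C2² + (20/3)r_C2 − 989/9 = 0  ⇒  r_C2 = 23/3 (r>0 drops 1)

23/3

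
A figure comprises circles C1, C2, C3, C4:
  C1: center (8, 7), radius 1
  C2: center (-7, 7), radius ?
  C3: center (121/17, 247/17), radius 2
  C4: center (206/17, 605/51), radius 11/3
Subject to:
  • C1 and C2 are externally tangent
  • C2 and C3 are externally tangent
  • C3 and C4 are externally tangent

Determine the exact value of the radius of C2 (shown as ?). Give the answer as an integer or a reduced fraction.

1. [ext C1·C2]  r_C2² + 2r_C2 − 224 = 0  ⇒  r_C2 = 14 (r>0 drops 1)
2. [ext C2·C3]  r_C2² + 4r_C2 − 252 = 0  ⇒  r_C2 = 14 (r>0 drops 1)

14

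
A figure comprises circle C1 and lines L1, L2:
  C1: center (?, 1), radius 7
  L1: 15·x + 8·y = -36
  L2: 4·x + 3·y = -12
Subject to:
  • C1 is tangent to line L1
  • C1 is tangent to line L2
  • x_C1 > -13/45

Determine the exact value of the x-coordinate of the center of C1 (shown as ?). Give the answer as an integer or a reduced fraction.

5

1. [C1‖L1]  x_C1² + (88/15)x_C1 − 163/3 = 0  ⇒  x_C1 = -163/15 or 5
2. [C1‖L2]  x_C1² + (15/2)x_C1 − 125/2 = 0  ⇒  x_C1 = -25/2 or 5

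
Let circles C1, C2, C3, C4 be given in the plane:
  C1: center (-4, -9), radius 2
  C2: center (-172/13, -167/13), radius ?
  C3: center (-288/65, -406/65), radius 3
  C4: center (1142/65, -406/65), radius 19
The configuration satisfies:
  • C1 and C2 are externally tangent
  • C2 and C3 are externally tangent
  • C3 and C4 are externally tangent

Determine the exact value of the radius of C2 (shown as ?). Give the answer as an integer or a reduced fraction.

8

1. [ext C1·C2]  r_C2² + 4r_C2 − 96 = 0  ⇒  r_C2 = 8 (r>0 drops 1)
2. [ext C2·C3]  r_C2² + 6r_C2 − 112 = 0  ⇒  r_C2 = 8 (r>0 drops 1)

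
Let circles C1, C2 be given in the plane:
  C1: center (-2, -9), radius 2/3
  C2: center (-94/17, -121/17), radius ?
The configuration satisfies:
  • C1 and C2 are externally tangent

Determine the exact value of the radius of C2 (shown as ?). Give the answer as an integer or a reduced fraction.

1. [ext C1·C2]  r_C2² + (4/3)r_C2 − 140/9 = 0  ⇒  r_C2 = 10/3 (r>0 drops 1)

10/3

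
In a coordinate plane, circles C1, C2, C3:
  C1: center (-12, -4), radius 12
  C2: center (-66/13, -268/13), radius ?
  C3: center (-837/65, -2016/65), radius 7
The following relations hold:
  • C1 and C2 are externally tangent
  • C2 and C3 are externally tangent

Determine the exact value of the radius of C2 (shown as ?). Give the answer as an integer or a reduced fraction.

1. [ext C1·C2]  r_C2² + 24r_C2 − 180 = 0  ⇒  r_C2 = 6 (r>0 drops 1)
2. [ext C2·C3]  r_C2² + 14r_C2 − 120 = 0  ⇒  r_C2 = 6 (r>0 drops 1)

6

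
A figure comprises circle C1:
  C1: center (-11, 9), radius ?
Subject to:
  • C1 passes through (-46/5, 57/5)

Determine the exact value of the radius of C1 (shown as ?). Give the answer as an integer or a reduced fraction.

3

1. [C1∋P]  r_C1² − 9 = 0  ⇒  r_C1 = 3 (r>0 drops 1)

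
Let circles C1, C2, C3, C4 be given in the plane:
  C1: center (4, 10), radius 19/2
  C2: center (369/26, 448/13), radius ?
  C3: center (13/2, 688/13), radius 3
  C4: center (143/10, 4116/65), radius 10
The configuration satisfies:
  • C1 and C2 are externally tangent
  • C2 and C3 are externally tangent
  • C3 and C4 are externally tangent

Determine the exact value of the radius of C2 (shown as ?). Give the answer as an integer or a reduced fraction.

1. [ext C1·C2]  r_C2² + 19r_C2 − 612 = 0  ⇒  r_C2 = 17 (r>0 drops 1)
2. [ext C2·C3]  r_C2² + 6r_C2 − 391 = 0  ⇒  r_C2 = 17 (r>0 drops 1)

17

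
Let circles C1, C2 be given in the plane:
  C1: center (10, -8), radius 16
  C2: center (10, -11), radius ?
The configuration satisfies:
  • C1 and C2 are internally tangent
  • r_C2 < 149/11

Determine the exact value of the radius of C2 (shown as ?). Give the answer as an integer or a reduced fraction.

1. [int C1,C2]  r_C2² − 32r_C2 + 247 = 0  ⇒  r_C2 = 13 or 19
2. given r_C2 < 149/11: keep 13

13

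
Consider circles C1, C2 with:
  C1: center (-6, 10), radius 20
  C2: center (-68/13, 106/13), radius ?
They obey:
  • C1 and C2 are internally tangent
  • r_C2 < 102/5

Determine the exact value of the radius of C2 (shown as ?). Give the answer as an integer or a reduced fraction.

18

1. [int C1,C2]  r_C2² − 40r_C2 + 396 = 0  ⇒  r_C2 = 18 or 22
2. given r_C2 < 102/5: keep 18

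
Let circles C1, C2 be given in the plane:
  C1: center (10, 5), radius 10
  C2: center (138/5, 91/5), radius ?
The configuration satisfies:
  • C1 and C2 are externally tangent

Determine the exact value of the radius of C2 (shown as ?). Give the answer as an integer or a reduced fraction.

12

1. [ext C1·C2]  r_C2² + 20r_C2 − 384 = 0  ⇒  r_C2 = 12 (r>0 drops 1)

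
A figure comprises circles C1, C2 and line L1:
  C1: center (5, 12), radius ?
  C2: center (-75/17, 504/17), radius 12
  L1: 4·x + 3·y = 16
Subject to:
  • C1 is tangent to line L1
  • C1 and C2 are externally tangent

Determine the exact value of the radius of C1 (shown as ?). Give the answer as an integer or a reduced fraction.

1. [C1‖L1]  r_C1² − 64 = 0  ⇒  r_C1 = 8 (r>0 drops 1)
2. [ext C1·C2]  r_C1² + 24r_C1 − 256 = 0  ⇒  r_C1 = 8 (r>0 drops 1)

8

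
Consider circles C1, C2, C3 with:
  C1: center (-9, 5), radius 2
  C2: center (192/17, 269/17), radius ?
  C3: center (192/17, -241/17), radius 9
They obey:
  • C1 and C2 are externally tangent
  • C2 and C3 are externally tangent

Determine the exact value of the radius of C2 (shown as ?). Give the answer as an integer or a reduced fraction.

1. [ext C1·C2]  r_C2² + 4r_C2 − 525 = 0  ⇒  r_C2 = 21 (r>0 drops 1)
2. [ext C2·C3]  r_C2² + 18r_C2 − 819 = 0  ⇒  r_C2 = 21 (r>0 drops 1)

21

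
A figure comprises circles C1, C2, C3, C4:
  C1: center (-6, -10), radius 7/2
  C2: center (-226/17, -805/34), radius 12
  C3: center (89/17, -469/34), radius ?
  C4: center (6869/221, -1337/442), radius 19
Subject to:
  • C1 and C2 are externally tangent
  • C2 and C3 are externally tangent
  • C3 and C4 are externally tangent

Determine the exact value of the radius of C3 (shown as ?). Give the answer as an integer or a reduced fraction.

9

1. [ext C2·C3]  r_C3² + 24r_C3 − 297 = 0  ⇒  r_C3 = 9 (r>0 drops 1)
2. [ext C3·C4]  r_C3² + 38r_C3 − 423 = 0  ⇒  r_C3 = 9 (r>0 drops 1)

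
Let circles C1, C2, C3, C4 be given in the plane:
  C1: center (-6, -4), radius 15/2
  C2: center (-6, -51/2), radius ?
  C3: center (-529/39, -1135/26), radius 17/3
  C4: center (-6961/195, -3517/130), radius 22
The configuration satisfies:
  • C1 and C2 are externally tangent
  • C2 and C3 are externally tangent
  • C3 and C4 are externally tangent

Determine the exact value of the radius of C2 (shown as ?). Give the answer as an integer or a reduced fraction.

1. [ext C1·C2]  r_C2² + 15r_C2 − 406 = 0  ⇒  r_C2 = 14 (r>0 drops 1)
2. [ext C2·C3]  r_C2² + (34/3)r_C2 − 1064/3 = 0  ⇒  r_C2 = 14 (r>0 drops 1)

14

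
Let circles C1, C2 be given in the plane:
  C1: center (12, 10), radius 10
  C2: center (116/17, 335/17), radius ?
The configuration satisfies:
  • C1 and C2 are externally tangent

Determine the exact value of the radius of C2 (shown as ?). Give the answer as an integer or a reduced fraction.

1. [ext C1·C2]  r_C2² + 20r_C2 − 21 = 0  ⇒  r_C2 = 1 (r>0 drops 1)

1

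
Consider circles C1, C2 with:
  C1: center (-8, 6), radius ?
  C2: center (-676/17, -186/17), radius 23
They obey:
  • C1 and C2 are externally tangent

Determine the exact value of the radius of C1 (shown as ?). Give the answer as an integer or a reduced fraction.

13

1. [ext C1·C2]  r_C1² + 46r_C1 − 767 = 0  ⇒  r_C1 = 13 (r>0 drops 1)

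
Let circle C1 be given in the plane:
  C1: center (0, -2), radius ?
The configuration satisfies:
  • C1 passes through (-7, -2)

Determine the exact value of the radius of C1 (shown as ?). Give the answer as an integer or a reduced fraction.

7

1. [C1∋P]  r_C1² − 49 = 0  ⇒  r_C1 = 7 (r>0 drops 1)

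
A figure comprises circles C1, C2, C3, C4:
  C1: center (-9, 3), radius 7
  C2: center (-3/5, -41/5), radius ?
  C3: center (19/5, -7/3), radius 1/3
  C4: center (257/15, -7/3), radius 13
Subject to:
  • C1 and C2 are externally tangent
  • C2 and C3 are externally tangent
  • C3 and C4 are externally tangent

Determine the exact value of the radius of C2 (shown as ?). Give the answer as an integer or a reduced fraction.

1. [ext C1·C2]  r_C2² + 14r_C2 − 147 = 0  ⇒  r_C2 = 7 (r>0 drops 1)
2. [ext C2·C3]  r_C2² + (2/3)r_C2 − 161/3 = 0  ⇒  r_C2 = 7 (r>0 drops 1)

7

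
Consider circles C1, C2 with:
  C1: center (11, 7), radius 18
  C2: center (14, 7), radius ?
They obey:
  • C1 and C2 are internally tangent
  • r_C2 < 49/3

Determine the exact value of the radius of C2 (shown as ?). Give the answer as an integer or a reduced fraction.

15

1. [int C1,C2]  r_C2² − 36r_C2 + 315 = 0  ⇒  r_C2 = 15 or 21
2. given r_C2 < 49/3: keep 15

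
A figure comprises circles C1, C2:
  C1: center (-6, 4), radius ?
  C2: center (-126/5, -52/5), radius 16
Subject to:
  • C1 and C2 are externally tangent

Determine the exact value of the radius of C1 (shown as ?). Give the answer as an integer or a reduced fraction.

8

1. [ext C1·C2]  r_C1² + 32r_C1 − 320 = 0  ⇒  r_C1 = 8 (r>0 drops 1)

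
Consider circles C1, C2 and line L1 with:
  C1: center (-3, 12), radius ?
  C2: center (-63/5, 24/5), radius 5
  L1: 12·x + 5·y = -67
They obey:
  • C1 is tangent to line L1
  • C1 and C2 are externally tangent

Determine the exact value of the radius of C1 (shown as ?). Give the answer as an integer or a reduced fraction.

1. [C1‖L1]  r_C1² − 49 = 0  ⇒  r_C1 = 7 (r>0 drops 1)
2. [ext C1·C2]  r_C1² + 10r_C1 − 119 = 0  ⇒  r_C1 = 7 (r>0 drops 1)

7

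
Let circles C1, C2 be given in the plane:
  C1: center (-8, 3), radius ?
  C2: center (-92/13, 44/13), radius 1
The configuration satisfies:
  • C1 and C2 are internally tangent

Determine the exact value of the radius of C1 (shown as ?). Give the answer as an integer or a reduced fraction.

2

1. [int C1,C2]  r_C1² − 2r_C1 = 0  ⇒  r_C1 = 2 (r>0 drops 1)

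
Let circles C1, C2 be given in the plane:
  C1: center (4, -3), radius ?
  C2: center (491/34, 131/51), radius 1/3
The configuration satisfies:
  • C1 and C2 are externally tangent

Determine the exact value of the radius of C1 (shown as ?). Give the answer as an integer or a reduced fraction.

23/2

1. [ext C1·C2]  r_C1² + (2/3)r_C1 − 1679/12 = 0  ⇒  r_C1 = 23/2 (r>0 drops 1)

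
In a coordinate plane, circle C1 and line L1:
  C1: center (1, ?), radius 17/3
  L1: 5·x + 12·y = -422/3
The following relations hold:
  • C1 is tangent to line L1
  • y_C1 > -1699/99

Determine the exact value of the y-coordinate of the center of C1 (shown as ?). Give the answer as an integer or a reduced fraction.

1. [C1‖L1]  y_C1² + (437/18)y_C1 + 329/3 = 0  ⇒  y_C1 = -329/18 or -6
2. given y_C1 > -1699/99: keep -6

-6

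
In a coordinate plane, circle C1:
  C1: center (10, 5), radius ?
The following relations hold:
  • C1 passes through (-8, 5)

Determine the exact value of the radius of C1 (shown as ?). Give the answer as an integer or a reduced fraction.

18

1. [C1∋P]  r_C1² − 324 = 0  ⇒  r_C1 = 18 (r>0 drops 1)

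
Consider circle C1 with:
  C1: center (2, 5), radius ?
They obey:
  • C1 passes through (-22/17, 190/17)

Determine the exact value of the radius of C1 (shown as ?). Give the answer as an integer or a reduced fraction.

7

1. [C1∋P]  r_C1² − 49 = 0  ⇒  r_C1 = 7 (r>0 drops 1)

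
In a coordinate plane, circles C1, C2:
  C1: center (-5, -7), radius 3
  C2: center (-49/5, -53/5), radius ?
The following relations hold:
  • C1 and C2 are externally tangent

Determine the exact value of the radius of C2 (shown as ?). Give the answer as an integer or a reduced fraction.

3

1. [ext C1·C2]  r_C2² + 6r_C2 − 27 = 0  ⇒  r_C2 = 3 (r>0 drops 1)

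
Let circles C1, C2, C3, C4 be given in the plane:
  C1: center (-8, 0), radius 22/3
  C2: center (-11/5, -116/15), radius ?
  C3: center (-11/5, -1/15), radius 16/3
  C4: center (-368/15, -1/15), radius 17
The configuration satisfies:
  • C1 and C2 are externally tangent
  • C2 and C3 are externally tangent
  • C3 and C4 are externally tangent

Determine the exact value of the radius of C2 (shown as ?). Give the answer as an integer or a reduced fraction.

7/3

1. [ext C1·C2]  r_C2² + (44/3)r_C2 − 119/3 = 0  ⇒  r_C2 = 7/3 (r>0 drops 1)
2. [ext C2·C3]  r_C2² + (32/3)r_C2 − 91/3 = 0  ⇒  r_C2 = 7/3 (r>0 drops 1)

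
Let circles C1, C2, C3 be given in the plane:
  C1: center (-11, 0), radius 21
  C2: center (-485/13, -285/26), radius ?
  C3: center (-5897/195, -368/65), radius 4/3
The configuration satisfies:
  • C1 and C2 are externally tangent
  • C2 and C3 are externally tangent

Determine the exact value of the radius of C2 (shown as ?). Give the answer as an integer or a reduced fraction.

15/2

1. [ext C1·C2]  r_C2² + 42r_C2 − 1485/4 = 0  ⇒  r_C2 = 15/2 (r>0 drops 1)
2. [ext C2·C3]  r_C2² + (8/3)r_C2 − 305/4 = 0  ⇒  r_C2 = 15/2 (r>0 drops 1)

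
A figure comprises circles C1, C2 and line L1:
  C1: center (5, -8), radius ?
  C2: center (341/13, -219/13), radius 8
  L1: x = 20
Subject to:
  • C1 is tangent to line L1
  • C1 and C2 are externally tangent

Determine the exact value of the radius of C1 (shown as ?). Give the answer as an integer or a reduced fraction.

15

1. [C1‖L1]  r_C1² − 225 = 0  ⇒  r_C1 = 15 (r>0 drops 1)
2. [ext C1·C2]  r_C1² + 16r_C1 − 465 = 0  ⇒  r_C1 = 15 (r>0 drops 1)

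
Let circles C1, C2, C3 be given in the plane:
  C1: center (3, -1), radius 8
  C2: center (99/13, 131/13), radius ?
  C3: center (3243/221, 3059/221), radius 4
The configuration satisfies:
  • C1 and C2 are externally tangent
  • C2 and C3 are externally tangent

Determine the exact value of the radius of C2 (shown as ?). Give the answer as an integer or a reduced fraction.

4

1. [ext C1·C2]  r_C2² + 16r_C2 − 80 = 0  ⇒  r_C2 = 4 (r>0 drops 1)
2. [ext C2·C3]  r_C2² + 8r_C2 − 48 = 0  ⇒  r_C2 = 4 (r>0 drops 1)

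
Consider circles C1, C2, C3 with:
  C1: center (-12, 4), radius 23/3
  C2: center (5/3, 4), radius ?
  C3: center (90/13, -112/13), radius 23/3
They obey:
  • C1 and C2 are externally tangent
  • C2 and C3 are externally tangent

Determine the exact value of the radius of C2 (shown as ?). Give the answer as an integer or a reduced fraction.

1. [ext C1·C2]  r_C2² + (46/3)r_C2 − 128 = 0  ⇒  r_C2 = 6 (r>0 drops 1)
2. [ext C2·C3]  r_C2² + (46/3)r_C2 − 128 = 0  ⇒  r_C2 = 6 (r>0 drops 1)

6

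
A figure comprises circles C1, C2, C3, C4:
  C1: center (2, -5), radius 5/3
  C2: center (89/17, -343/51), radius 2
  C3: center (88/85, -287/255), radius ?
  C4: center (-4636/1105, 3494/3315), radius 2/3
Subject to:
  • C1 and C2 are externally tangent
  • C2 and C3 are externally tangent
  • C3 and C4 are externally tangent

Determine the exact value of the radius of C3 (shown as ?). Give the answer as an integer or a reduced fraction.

5

1. [ext C2·C3]  r_C3² + 4r_C3 − 45 = 0  ⇒  r_C3 = 5 (r>0 drops 1)
2. [ext C3·C4]  r_C3² + (4/3)r_C3 − 95/3 = 0  ⇒  r_C3 = 5 (r>0 drops 1)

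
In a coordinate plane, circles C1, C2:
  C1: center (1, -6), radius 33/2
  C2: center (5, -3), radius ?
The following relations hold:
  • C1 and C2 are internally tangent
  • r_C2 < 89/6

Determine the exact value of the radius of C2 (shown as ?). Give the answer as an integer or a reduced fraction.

1. [int C1,C2]  r_C2² − 33r_C2 + 989/4 = 0  ⇒  r_C2 = 23/2 or 43/2
2. given r_C2 < 89/6: keep 23/2

23/2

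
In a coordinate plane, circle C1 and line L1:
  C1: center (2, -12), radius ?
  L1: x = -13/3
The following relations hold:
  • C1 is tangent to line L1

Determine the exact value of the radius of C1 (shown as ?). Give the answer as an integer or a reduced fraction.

19/3

1. [C1‖L1]  r_C1² − 361/9 = 0  ⇒  r_C1 = 19/3 (r>0 drops 1)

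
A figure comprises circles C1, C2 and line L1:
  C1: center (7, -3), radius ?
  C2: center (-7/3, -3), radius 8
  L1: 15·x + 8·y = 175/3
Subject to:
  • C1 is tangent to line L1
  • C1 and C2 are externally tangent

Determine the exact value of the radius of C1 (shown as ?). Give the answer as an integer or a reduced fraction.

4/3

1. [C1‖L1]  r_C1² − 16/9 = 0  ⇒  r_C1 = 4/3 (r>0 drops 1)
2. [ext C1·C2]  r_C1² + 16r_C1 − 208/9 = 0  ⇒  r_C1 = 4/3 (r>0 drops 1)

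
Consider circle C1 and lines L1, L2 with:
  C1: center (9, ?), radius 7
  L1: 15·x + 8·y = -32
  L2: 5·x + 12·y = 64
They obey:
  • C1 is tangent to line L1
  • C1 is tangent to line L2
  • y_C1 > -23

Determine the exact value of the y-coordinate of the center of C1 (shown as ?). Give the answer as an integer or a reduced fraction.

1. [C1‖L1]  y_C1² + (167/4)y_C1 + 429/2 = 0  ⇒  y_C1 = -143/4 or -6
2. [C1‖L2]  y_C1² − (19/6)y_C1 − 55 = 0  ⇒  y_C1 = -6 or 55/6

-6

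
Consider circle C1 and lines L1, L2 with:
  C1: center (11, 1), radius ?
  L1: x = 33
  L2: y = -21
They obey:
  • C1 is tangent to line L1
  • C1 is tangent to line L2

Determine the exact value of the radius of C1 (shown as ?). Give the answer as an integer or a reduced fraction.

22

1. [C1‖L1]  r_C1² − 484 = 0  ⇒  r_C1 = 22 (r>0 drops 1)
2. [C1‖L2]  r_C1² − 484 = 0  ⇒  r_C1 = 22 (r>0 drops 1)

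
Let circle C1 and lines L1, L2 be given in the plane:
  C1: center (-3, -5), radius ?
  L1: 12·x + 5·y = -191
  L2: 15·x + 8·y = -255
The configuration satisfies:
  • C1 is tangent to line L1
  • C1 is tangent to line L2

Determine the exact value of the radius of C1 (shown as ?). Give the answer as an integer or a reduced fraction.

10

1. [C1‖L1]  r_C1² − 100 = 0  ⇒  r_C1 = 10 (r>0 drops 1)
2. [C1‖L2]  r_C1² − 100 = 0  ⇒  r_C1 = 10 (r>0 drops 1)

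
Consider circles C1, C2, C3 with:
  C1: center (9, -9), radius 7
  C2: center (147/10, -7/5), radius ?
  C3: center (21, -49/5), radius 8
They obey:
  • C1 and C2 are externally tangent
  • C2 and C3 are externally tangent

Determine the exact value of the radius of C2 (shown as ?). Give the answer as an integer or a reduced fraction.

5/2

1. [ext C1·C2]  r_C2² + 14r_C2 − 165/4 = 0  ⇒  r_C2 = 5/2 (r>0 drops 1)
2. [ext C2·C3]  r_C2² + 16r_C2 − 185/4 = 0  ⇒  r_C2 = 5/2 (r>0 drops 1)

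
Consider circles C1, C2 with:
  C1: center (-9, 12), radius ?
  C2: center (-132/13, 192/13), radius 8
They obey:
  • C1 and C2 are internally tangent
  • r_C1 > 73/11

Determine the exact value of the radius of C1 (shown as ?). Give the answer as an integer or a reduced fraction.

1. [int C1,C2]  r_C1² − 16r_C1 + 55 = 0  ⇒  r_C1 = 5 or 11
2. given r_C1 > 73/11: keep 11

11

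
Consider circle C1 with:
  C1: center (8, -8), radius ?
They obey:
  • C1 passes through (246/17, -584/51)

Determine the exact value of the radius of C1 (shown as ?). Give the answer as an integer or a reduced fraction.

22/3

1. [C1∋P]  r_C1² − 484/9 = 0  ⇒  r_C1 = 22/3 (r>0 drops 1)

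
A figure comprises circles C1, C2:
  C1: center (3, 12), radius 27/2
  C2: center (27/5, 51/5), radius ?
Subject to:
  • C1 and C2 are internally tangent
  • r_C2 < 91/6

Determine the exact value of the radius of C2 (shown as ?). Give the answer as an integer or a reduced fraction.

1. [int C1,C2]  r_C2² − 27r_C2 + 693/4 = 0  ⇒  r_C2 = 21/2 or 33/2
2. given r_C2 < 91/6: keep 21/2

21/2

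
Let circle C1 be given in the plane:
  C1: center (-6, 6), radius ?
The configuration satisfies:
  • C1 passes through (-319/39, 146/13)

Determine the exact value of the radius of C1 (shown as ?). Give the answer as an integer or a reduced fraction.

17/3

1. [C1∋P]  r_C1² − 289/9 = 0  ⇒  r_C1 = 17/3 (r>0 drops 1)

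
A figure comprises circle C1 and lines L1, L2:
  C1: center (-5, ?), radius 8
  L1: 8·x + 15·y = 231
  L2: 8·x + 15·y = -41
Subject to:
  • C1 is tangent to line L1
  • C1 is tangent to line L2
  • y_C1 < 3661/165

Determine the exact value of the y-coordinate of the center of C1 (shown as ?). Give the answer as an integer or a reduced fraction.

9

1. [C1‖L1]  y_C1² − (542/15)y_C1 + 1221/5 = 0  ⇒  y_C1 = 9 or 407/15
2. [C1‖L2]  y_C1² + (2/15)y_C1 − 411/5 = 0  ⇒  y_C1 = -137/15 or 9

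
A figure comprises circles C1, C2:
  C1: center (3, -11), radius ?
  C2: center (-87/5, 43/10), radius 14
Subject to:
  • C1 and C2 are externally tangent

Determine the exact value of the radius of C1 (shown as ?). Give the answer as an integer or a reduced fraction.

1. [ext C1·C2]  r_C1² + 28r_C1 − 1817/4 = 0  ⇒  r_C1 = 23/2 (r>0 drops 1)

23/2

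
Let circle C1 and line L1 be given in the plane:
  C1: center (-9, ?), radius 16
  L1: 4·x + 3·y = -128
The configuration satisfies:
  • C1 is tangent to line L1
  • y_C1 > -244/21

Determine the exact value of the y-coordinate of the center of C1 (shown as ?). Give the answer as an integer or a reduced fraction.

1. [C1‖L1]  y_C1² + (184/3)y_C1 + 688/3 = 0  ⇒  y_C1 = -172/3 or -4
2. given y_C1 > -244/21: keep -4

-4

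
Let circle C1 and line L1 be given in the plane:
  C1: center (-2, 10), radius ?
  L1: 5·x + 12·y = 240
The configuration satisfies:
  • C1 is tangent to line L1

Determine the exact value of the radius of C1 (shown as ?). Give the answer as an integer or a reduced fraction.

10

1. [C1‖L1]  r_C1² − 100 = 0  ⇒  r_C1 = 10 (r>0 drops 1)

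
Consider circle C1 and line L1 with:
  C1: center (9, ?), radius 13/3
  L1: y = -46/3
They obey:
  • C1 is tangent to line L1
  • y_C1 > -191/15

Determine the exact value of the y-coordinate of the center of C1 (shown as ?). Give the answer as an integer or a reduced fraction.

1. [C1‖L1]  y_C1² + (92/3)y_C1 + 649/3 = 0  ⇒  y_C1 = -59/3 or -11
2. given y_C1 > -191/15: keep -11

-11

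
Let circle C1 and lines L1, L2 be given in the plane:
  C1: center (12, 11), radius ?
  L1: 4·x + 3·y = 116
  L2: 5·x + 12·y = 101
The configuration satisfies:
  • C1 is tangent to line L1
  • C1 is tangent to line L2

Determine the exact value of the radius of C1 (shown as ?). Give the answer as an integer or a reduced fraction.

7

1. [C1‖L1]  r_C1² − 49 = 0  ⇒  r_C1 = 7 (r>0 drops 1)
2. [C1‖L2]  r_C1² − 49 = 0  ⇒  r_C1 = 7 (r>0 drops 1)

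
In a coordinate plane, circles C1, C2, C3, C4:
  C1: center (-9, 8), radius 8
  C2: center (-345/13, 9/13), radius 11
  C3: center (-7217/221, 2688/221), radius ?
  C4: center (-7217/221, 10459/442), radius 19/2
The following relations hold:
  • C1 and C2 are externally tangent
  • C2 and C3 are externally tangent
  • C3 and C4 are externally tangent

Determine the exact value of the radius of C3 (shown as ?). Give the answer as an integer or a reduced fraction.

1. [ext C2·C3]  r_C3² + 22r_C3 − 48 = 0  ⇒  r_C3 = 2 (r>0 drops 1)
2. [ext C3·C4]  r_C3² + 19r_C3 − 42 = 0  ⇒  r_C3 = 2 (r>0 drops 1)

2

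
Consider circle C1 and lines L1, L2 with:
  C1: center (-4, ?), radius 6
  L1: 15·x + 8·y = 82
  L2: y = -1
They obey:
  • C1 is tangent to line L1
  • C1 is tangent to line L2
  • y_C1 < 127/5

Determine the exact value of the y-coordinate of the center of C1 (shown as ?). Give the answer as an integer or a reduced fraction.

5

1. [C1‖L1]  y_C1² − (71/2)y_C1 + 305/2 = 0  ⇒  y_C1 = 5 or 61/2
2. [C1‖L2]  y_C1² + 2y_C1 − 35 = 0  ⇒  y_C1 = -7 or 5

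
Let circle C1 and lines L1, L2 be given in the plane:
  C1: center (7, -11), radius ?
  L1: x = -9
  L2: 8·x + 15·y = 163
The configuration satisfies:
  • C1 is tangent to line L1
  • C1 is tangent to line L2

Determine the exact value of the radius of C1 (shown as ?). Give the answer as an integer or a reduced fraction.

16

1. [C1‖L1]  r_C1² − 256 = 0  ⇒  r_C1 = 16 (r>0 drops 1)
2. [C1‖L2]  r_C1² − 256 = 0  ⇒  r_C1 = 16 (r>0 drops 1)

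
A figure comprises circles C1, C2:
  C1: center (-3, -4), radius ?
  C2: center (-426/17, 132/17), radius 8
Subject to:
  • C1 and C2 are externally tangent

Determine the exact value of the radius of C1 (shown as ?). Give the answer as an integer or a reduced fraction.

1. [ext C1·C2]  r_C1² + 16r_C1 − 561 = 0  ⇒  r_C1 = 17 (r>0 drops 1)

17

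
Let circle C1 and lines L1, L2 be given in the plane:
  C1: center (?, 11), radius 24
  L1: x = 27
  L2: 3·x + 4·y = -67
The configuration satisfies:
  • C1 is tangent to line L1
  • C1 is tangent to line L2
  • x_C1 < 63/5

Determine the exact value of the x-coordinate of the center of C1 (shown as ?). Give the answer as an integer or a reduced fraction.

1. [C1‖L1]  x_C1² − 54x_C1 + 153 = 0  ⇒  x_C1 = 3 or 51
2. [C1‖L2]  x_C1² + 74x_C1 − 231 = 0  ⇒  x_C1 = -77 or 3

3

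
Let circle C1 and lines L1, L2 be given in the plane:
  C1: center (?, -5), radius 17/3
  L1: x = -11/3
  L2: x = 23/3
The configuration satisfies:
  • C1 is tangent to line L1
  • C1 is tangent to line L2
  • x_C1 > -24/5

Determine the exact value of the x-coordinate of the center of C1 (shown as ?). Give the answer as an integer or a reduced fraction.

2

1. [C1‖L1]  x_C1² + (22/3)x_C1 − 56/3 = 0  ⇒  x_C1 = -28/3 or 2
2. [C1‖L2]  x_C1² − (46/3)x_C1 + 80/3 = 0  ⇒  x_C1 = 2 or 40/3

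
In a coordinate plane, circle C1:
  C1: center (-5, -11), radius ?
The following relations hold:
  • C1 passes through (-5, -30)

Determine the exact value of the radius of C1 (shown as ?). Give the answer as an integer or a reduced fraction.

1. [C1∋P]  r_C1² − 361 = 0  ⇒  r_C1 = 19 (r>0 drops 1)

19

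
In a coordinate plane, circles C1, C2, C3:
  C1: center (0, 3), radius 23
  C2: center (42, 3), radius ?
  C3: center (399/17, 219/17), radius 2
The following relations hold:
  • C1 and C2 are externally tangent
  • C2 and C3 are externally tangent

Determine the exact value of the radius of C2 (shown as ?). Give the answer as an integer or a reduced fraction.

1. [ext C1·C2]  r_C2² + 46r_C2 − 1235 = 0  ⇒  r_C2 = 19 (r>0 drops 1)
2. [ext C2·C3]  r_C2² + 4r_C2 − 437 = 0  ⇒  r_C2 = 19 (r>0 drops 1)

19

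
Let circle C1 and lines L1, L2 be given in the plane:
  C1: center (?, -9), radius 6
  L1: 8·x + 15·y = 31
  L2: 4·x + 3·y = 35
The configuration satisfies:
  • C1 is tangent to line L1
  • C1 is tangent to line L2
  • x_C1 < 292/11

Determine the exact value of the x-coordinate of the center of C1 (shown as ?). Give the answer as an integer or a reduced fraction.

1. [C1‖L1]  x_C1² − (83/2)x_C1 + 268 = 0  ⇒  x_C1 = 8 or 67/2
2. [C1‖L2]  x_C1² − 31x_C1 + 184 = 0  ⇒  x_C1 = 8 or 23

8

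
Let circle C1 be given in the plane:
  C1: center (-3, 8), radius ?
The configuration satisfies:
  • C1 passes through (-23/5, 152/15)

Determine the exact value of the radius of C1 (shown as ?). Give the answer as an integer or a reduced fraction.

1. [C1∋P]  r_C1² − 64/9 = 0  ⇒  r_C1 = 8/3 (r>0 drops 1)

8/3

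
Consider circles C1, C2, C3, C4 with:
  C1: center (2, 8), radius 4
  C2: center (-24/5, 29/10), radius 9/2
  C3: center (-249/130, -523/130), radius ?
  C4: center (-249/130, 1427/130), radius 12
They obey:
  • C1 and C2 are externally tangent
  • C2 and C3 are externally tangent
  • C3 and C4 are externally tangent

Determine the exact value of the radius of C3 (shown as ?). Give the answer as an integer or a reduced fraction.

1. [ext C2·C3]  r_C3² + 9r_C3 − 36 = 0  ⇒  r_C3 = 3 (r>0 drops 1)
2. [ext C3·C4]  r_C3² + 24r_C3 − 81 = 0  ⇒  r_C3 = 3 (r>0 drops 1)

3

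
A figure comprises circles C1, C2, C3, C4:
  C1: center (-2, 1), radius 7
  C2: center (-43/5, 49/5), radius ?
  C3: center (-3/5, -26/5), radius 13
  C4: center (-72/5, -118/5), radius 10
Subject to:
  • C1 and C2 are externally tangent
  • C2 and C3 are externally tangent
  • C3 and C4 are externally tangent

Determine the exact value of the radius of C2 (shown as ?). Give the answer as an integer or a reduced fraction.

1. [ext C1·C2]  r_C2² + 14r_C2 − 72 = 0  ⇒  r_C2 = 4 (r>0 drops 1)
2. [ext C2·C3]  r_C2² + 26r_C2 − 120 = 0  ⇒  r_C2 = 4 (r>0 drops 1)

4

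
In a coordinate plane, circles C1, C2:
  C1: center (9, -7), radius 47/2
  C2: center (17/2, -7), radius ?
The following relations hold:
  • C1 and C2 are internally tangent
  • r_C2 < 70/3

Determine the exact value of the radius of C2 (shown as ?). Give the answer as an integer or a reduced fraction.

1. [int C1,C2]  r_C2² − 47r_C2 + 552 = 0  ⇒  r_C2 = 23 or 24
2. given r_C2 < 70/3: keep 23

23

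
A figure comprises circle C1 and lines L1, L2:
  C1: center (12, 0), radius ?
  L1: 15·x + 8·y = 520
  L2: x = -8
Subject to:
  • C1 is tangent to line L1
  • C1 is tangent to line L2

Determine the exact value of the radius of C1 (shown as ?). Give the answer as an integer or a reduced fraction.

1. [C1‖L1]  r_C1² − 400 = 0  ⇒  r_C1 = 20 (r>0 drops 1)
2. [C1‖L2]  r_C1² − 400 = 0  ⇒  r_C1 = 20 (r>0 drops 1)

20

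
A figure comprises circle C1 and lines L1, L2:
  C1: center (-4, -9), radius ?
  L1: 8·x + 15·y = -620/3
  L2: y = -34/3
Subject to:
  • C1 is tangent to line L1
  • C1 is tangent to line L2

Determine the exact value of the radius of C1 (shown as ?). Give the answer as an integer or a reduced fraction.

7/3

1. [C1‖L1]  r_C1² − 49/9 = 0  ⇒  r_C1 = 7/3 (r>0 drops 1)
2. [C1‖L2]  r_C1² − 49/9 = 0  ⇒  r_C1 = 7/3 (r>0 drops 1)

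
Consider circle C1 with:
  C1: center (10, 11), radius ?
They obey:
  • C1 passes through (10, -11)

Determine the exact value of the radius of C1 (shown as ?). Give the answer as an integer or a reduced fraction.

1. [C1∋P]  r_C1² − 484 = 0  ⇒  r_C1 = 22 (r>0 drops 1)

22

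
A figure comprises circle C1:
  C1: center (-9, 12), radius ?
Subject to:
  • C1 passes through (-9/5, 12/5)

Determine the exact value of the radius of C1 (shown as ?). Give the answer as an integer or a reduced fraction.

1. [C1∋P]  r_C1² − 144 = 0  ⇒  r_C1 = 12 (r>0 drops 1)

12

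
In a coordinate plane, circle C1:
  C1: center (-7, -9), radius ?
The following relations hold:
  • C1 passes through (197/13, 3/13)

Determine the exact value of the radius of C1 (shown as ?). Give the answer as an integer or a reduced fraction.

24

1. [C1∋P]  r_C1² − 576 = 0  ⇒  r_C1 = 24 (r>0 drops 1)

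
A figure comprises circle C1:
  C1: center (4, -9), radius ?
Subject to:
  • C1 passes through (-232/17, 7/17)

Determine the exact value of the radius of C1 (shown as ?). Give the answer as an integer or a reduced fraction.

1. [C1∋P]  r_C1² − 400 = 0  ⇒  r_C1 = 20 (r>0 drops 1)

20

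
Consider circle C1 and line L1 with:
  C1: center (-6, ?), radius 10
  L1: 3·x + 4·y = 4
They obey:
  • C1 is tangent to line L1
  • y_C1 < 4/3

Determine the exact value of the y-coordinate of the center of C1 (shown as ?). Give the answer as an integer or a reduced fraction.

-7

1. [C1‖L1]  y_C1² − 11y_C1 − 126 = 0  ⇒  y_C1 = -7 or 18
2. given y_C1 < 4/3: keep -7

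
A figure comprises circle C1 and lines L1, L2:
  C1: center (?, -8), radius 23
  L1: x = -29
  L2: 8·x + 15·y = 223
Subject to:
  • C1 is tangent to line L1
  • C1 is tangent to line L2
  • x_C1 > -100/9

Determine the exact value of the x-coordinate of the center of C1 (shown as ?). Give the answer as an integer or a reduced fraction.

1. [C1‖L1]  x_C1² + 58x_C1 + 312 = 0  ⇒  x_C1 = -52 or -6
2. [C1‖L2]  x_C1² − (343/4)x_C1 − 1101/2 = 0  ⇒  x_C1 = -6 or 367/4

-6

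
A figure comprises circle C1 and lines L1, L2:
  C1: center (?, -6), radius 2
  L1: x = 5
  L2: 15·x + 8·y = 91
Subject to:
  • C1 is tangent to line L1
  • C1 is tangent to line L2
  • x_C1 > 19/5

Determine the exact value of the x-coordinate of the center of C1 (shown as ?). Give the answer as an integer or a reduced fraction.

1. [C1‖L1]  x_C1² − 10x_C1 + 21 = 0  ⇒  x_C1 = 3 or 7
2. [C1‖L2]  x_C1² − (278/15)x_C1 + 1211/15 = 0  ⇒  x_C1 = 7 or 173/15

7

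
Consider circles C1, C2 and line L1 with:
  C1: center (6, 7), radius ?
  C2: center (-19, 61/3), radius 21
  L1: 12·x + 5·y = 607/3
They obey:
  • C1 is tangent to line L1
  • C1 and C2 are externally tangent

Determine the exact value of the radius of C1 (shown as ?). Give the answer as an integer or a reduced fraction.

1. [C1‖L1]  r_C1² − 484/9 = 0  ⇒  r_C1 = 22/3 (r>0 drops 1)
2. [ext C1·C2]  r_C1² + 42r_C1 − 3256/9 = 0  ⇒  r_C1 = 22/3 (r>0 drops 1)

22/3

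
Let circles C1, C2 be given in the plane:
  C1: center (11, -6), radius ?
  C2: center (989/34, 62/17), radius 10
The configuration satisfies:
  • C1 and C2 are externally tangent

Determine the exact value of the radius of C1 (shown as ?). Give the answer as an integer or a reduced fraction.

1. [ext C1·C2]  r_C1² + 20r_C1 − 1281/4 = 0  ⇒  r_C1 = 21/2 (r>0 drops 1)

21/2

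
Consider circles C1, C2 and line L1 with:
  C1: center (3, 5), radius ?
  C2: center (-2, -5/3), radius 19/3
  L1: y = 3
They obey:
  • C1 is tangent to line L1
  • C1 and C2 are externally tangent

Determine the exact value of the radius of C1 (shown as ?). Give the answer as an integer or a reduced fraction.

1. [C1‖L1]  r_C1² − 4 = 0  ⇒  r_C1 = 2 (r>0 drops 1)
2. [ext C1·C2]  r_C1² + (38/3)r_C1 − 88/3 = 0  ⇒  r_C1 = 2 (r>0 drops 1)

2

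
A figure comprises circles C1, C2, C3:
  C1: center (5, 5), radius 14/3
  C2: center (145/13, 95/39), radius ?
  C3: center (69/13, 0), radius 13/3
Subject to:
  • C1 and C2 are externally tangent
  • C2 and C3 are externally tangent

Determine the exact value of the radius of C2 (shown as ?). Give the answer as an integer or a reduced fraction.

1. [ext C1·C2]  r_C2² + (28/3)r_C2 − 68/3 = 0  ⇒  r_C2 = 2 (r>0 drops 1)
2. [ext C2·C3]  r_C2² + (26/3)r_C2 − 64/3 = 0  ⇒  r_C2 = 2 (r>0 drops 1)

2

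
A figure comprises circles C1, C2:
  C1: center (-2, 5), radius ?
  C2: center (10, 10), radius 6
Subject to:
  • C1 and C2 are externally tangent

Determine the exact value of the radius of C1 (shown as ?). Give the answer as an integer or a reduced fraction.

1. [ext C1·C2]  r_C1² + 12r_C1 − 133 = 0  ⇒  r_C1 = 7 (r>0 drops 1)

7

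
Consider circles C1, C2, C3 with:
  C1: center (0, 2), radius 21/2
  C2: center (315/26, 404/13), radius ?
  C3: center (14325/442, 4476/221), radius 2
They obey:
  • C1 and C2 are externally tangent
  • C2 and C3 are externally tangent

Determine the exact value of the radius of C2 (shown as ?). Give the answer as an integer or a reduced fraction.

21

1. [ext C1·C2]  r_C2² + 21r_C2 − 882 = 0  ⇒  r_C2 = 21 (r>0 drops 1)
2. [ext C2·C3]  r_C2² + 4r_C2 − 525 = 0  ⇒  r_C2 = 21 (r>0 drops 1)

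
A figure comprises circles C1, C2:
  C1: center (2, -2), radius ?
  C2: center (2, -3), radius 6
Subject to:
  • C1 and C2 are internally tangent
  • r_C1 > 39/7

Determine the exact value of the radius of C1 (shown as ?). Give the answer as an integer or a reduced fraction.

1. [int C1,C2]  r_C1² − 12r_C1 + 35 = 0  ⇒  r_C1 = 5 or 7
2. given r_C1 > 39/7: keep 7

7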